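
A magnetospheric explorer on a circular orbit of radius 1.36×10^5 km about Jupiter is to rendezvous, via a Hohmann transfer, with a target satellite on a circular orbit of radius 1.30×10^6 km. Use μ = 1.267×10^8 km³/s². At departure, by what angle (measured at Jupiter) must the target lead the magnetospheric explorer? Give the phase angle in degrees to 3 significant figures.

φ = 106°

The Hohmann ellipse has a_t = (r₁ + r₂)/2 = 7.180×10^5 km.
The half-period of the transfer ellipse is t = π√(a_t³/μ) = 1.698×10^5 s.
The target's mean motion on its circular orbit is ω₂ = √(μ/r₂³) = 7.594×10^-6 rad/s.
Angle swept by the target during transfer: ω₂·t = 1.2895 rad = 73.88°.
Arrival is 180° from departure on the ellipse, so φ = 180° − 73.88° = 106°.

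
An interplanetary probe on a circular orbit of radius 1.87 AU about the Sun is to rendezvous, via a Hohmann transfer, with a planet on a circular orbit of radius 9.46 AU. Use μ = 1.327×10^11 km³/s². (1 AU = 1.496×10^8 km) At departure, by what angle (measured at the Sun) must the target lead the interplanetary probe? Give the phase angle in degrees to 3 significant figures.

φ = 96.6°

In km: r₁ = 1.87 × 1.496×10^8 = 2.79752×10^8 km; r₂ = 9.46 × 1.496×10^8 = 1.415216×10^9 km.
The Hohmann ellipse has a_t = (r₁ + r₂)/2 = 8.47484×10^8 km.
The half-period of the transfer ellipse is t = π√(a_t³/μ) = 2.1277×10^8 s.
Target angular speed ω₂ = √(μ/r₂³) = 6.8423×10^-9 rad/s.
Angle swept by the target during transfer: ω₂·t = 1.4558 rad = 83.41°.
Arrival is 180° from departure on the ellipse, so φ = 180° − 83.41° = 96.6°.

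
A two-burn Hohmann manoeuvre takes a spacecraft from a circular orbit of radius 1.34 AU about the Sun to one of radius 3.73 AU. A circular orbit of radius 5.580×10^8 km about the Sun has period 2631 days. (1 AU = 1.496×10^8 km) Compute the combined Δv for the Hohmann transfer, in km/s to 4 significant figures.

Δv = 9.691 km/s

From Kepler's third law T² = 4π²r³/μ at r = 5.580×10^8 km, T = 2631 days = 2631 × 86400 s = 2.273184×10^8 s: μ = 4π²r³/T² = 1.32737×10^11 km³/s².
In km: r₁ = 1.34 × 1.496×10^8 = 2.00464×10^8 km; r₂ = 3.73 × 1.496×10^8 = 5.58008×10^8 km.
The Hohmann ellipse has a_t = (r₁ + r₂)/2 = 3.79236×10^8 km.
Circular speed at r₁: v₁ = √(μ/r₁) = √(1.32737×10^11/2.00464×10^8) = 25.7323 km/s.
Transfer-orbit speed at r₁ (vis-viva equation): v_p = √[μ(2/r₁ − 1/a_t)] = 31.2136 km/s.
First burn Δv₁ = |v_p − v₁| = 5.481 km/s.
Circular speed at r₂: v₂ = √(μ/r₂) = 15.42 km/s.
Transfer-orbit speed at r₂: v_a = √[μ(2/r₂ − 1/a_t)] = 11.21 km/s.
Second burn Δv₂ = |v₂ − v_a| = 4.210 km/s.
Δv = Δv₁ + Δv₂ = 5.481 + 4.210 = 9.691 km/s.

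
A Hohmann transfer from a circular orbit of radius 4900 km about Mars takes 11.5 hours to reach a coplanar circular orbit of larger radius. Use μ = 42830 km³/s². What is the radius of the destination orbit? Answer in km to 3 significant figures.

Transfer time t = 11.5 hours = 41400 s, and t = π√(a_t³/μ).
So a_t = (μ t²/π²)^(1/3) = (42830 × (41400)² / π²)^(1/3) = 19520 km.
Since a_t = (r₁ + r₂)/2, r₂ = 2a_t − r₁ = 2×19520 − 4900 = 34140 km.

r₂ = 34100 km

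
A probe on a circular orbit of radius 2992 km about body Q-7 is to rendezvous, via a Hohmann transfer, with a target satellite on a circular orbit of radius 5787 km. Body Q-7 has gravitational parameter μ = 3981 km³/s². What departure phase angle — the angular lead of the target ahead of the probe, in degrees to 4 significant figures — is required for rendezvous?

φ = 61.09°

Semi-major axis of the transfer orbit: a_t = (2992 + 5787)/2 = 4389.5 km.
Transfer time t = π√(a_t³/μ) = 14480.3 s.
Target angular speed ω₂ = √(μ/r₂³) = 1.43323×10^-4 rad/s.
Angle swept by the target during transfer: ω₂·t = 2.0754 rad = 118.91°.
Arrival is 180° from departure on the ellipse, so φ = 180° − 118.91° = 61.09°.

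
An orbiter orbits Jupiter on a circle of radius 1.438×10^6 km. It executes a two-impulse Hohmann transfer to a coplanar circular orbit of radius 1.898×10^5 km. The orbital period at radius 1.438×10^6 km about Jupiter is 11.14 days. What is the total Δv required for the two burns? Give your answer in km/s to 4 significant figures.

Δv = 13.36 km/s

From Kepler's third law T² = 4π²r³/μ at r = 1.438×10^6 km, T = 11.14 days = 11.14 × 86400 s = 9.62496×10^5 s: μ = 4π²r³/T² = 1.26718×10^8 km³/s².
Semi-major axis of the transfer orbit: a_t = (1.438×10^6 + 1.898×10^5)/2 = 8.139×10^5 km.
Circular speed at r₁: v₁ = √(μ/r₁) = √(1.26718×10^8/1.438×10^6) = 9.387 km/s.
Transfer-orbit speed at r₁ (v² = μ(2/r − 1/a)): v_a = √[μ(2/r₁ − 1/a_t)] = 4.533 km/s.
First burn Δv₁ = |v_a − v₁| = 4.854 km/s.
At r₂, v₂ = √(μ/r₂) = 25.839 km/s.
Transfer-orbit speed at r₂: v_p = √[μ(2/r₂ − 1/a_t)] = 34.345 km/s.
Second burn Δv₂ = |v₂ − v_p| = 8.506 km/s.
Total Δv = Δv₁ + Δv₂ = 13.36 km/s.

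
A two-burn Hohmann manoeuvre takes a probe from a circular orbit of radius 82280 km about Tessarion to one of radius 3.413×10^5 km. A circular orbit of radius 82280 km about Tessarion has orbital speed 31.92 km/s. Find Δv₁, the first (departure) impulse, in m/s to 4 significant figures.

Δv₁ = 8601 m/s

From the circular-orbit relation v² = μ/r at r = 82280 km: μ = v²r = (31.92)² × 82280 = 8.38340×10^7 km³/s².
Semi-major axis of the transfer orbit: a_t = (82280 + 3.413×10^5)/2 = 2.1179×10^5 km.
Circular speed at r = 82280 km: v_c = √(μ/r) = 31.920 km/s.
Transfer-orbit speed at the same r (vis-viva, a = a_t): v_t = √[μ(2/r − 1/a_t)] = 40.521 km/s.
Δv₁ = |v_t − v_c| = |40.521 − 31.920| = 8.601 km/s.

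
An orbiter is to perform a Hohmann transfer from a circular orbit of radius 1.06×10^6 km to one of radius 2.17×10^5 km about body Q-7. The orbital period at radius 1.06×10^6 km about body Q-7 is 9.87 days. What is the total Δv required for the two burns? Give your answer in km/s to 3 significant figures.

Δv = 8.24 km/s

From Kepler's third law T² = 4π²r³/μ at r = 1.06×10^6 km, T = 9.87 days = 9.87 × 86400 s = 8.52768×10^5 s: μ = 4π²r³/T² = 6.46570×10^7 km³/s².
The Hohmann ellipse has a_t = (r₁ + r₂)/2 = 6.385×10^5 km.
Circular speed at r₁: v₁ = √(μ/r₁) = √(6.46570×10^7/1.060×10^6) = 7.810 km/s.
Transfer-orbit speed at r₁ (vis-viva equation): v_a = √[μ(2/r₁ − 1/a_t)] = 4.553 km/s.
First burn Δv₁ = |v_a − v₁| = 3.257 km/s.
Circular speed at r₂: v₂ = √(μ/r₂) = 17.2615 km/s.
Transfer-orbit speed at r₂: v_p = √[μ(2/r₂ − 1/a_t)] = 22.2408 km/s.
Second burn Δv₂ = |v₂ − v_p| = 4.979 km/s.
Δv = Δv₁ + Δv₂ = 3.257 + 4.979 = 8.236 km/s.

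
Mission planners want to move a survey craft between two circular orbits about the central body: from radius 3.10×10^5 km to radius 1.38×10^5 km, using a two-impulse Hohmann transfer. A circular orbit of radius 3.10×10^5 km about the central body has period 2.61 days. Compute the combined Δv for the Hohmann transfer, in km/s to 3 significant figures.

Δv = 4.14 km/s

From Kepler's third law T² = 4π²r³/μ at r = 3.10×10^5 km, T = 2.61 days = 2.61 × 86400 s = 2.25504×10^5 s: μ = 4π²r³/T² = 2.31279×10^7 km³/s².
The Hohmann ellipse has a_t = (r₁ + r₂)/2 = 2.240×10^5 km.
Circular speed at r₁: v₁ = √(μ/r₁) = √(2.31279×10^7/3.100×10^5) = 8.6375 km/s.
Transfer-orbit speed at r₁ (vis-viva): v_a = √[μ(2/r₁ − 1/a_t)] = 6.7796 km/s.
First burn Δv₁ = |v_a − v₁| = 1.858 km/s.
At r₂, v₂ = √(μ/r₂) = 12.9458 km/s.
Transfer-orbit speed at r₂: v_p = √[μ(2/r₂ − 1/a_t)] = 15.2295 km/s.
Second burn Δv₂ = |v₂ − v_p| = 2.284 km/s.
Δv = Δv₁ + Δv₂ = 1.858 + 2.284 = 4.142 km/s.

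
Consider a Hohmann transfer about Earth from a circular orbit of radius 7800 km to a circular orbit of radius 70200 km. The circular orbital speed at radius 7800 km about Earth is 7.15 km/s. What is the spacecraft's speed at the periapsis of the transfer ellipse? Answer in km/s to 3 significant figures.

From the circular-orbit relation v² = μ/r at r = 7800 km: μ = v²r = (7.15)² × 7800 = 3.98756×10^5 km³/s².
Transfer-ellipse semi-major axis a_t = (r₁ + r₂)/2 = (7800 + 70200)/2 = 39000 km.
The periapsis of the transfer ellipse is at r = 7800 km.
Applying v² = μ(2/r − 1/a_t): v = 9.593 km/s.

v = 9.59 km/s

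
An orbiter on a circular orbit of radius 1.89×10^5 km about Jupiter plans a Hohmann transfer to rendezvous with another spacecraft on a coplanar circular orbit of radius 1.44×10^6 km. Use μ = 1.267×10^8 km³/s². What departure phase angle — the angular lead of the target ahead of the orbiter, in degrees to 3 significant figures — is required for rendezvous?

The Hohmann ellipse has a_t = (r₁ + r₂)/2 = 8.145×10^5 km.
Transfer time t = π√(a_t³/μ) = 2.0516×10^5 s.
Target angular speed ω₂ = √(μ/r₂³) = 6.5140×10^-6 rad/s.
Angle swept by the target during transfer: ω₂·t = 1.3364 rad = 76.57°.
Arrival is 180° from departure on the ellipse, so φ = 180° − 76.57° = 103°.

φ = 103°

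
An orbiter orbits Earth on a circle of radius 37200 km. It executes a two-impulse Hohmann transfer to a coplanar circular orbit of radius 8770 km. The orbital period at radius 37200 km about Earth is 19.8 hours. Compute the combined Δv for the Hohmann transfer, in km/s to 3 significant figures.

Δv = 3.09 km/s

From Kepler's third law T² = 4π²r³/μ at r = 37200 km, T = 19.8 hours = 19.8 × 3600 s = 71280 s: μ = 4π²r³/T² = 3.99994×10^5 km³/s².
Transfer-ellipse semi-major axis a_t = (r₁ + r₂)/2 = (37200 + 8770)/2 = 22985 km.
Circular speed at r₁: v₁ = √(μ/r₁) = √(3.99994×10^5/37200) = 3.2791 km/s.
On the transfer ellipse at r₁, v² = μ(2/r − 1/a) gives v_a = √[μ(2/r₁ − 1/a_t)] = 2.0255 km/s.
First burn Δv₁ = |v_a − v₁| = 1.254 km/s.
Circular speed at r₂: v₂ = √(μ/r₂) = 6.7535 km/s.
Transfer-orbit speed at r₂: v_p = √[μ(2/r₂ − 1/a_t)] = 8.5916 km/s.
Second burn Δv₂ = |v₂ − v_p| = 1.838 km/s.
Δv = Δv₁ + Δv₂ = 1.254 + 1.838 = 3.092 km/s.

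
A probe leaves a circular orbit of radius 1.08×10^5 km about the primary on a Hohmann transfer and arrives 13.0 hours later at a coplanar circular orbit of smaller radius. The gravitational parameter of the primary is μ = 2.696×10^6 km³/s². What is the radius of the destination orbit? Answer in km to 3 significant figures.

Transfer time t = 13.0 hours = 46800 s, and t = π√(a_t³/μ).
So a_t = (μ t²/π²)^(1/3) = (2.696×10^6 × (46800)² / π²)^(1/3) = 84263 km.
Since a_t = (r₁ + r₂)/2, r₂ = 2a_t − r₁ = 2×84263 − 1.080×10^5 = 60526 km.

r₂ = 60500 km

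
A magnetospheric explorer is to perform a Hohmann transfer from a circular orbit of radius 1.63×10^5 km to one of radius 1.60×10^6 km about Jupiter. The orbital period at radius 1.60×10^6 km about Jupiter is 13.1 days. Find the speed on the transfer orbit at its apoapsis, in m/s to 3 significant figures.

v = 3820 m/s

From Kepler's third law T² = 4π²r³/μ at r = 1.60×10^6 km, T = 13.1 days = 13.1 × 86400 s = 1.13184×10^6 s: μ = 4π²r³/T² = 1.26226×10^8 km³/s².
Semi-major axis of the transfer orbit: a_t = (1.630×10^5 + 1.600×10^6)/2 = 8.815×10^5 km.
The apoapsis of the transfer ellipse is at r = 1.600×10^6 km.
From the vis-viva equation, v = √[μ(2/r − 1/a_t)] = 3.819 km/s.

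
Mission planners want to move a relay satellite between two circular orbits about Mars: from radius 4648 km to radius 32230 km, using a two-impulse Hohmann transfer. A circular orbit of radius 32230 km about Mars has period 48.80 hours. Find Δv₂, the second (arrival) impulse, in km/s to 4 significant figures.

Δv₂ = 0.5740 km/s

From Kepler's third law T² = 4π²r³/μ at r = 32230 km, T = 48.80 hours = 48.80 × 3600 s = 1.7568×10^5 s: μ = 4π²r³/T² = 42824.9 km³/s².
Semi-major axis of the transfer orbit: a_t = (4648 + 32230)/2 = 18439 km.
Circular speed at r = 32230 km: v_c = √(μ/r) = 1.1527 km/s.
Transfer-orbit speed at the same r (vis-viva, a = a_t): v_t = √[μ(2/r − 1/a_t)] = 0.57874 km/s.
Δv₂ = |v_t − v_c| = |0.57874 − 1.1527| = 0.5740 km/s.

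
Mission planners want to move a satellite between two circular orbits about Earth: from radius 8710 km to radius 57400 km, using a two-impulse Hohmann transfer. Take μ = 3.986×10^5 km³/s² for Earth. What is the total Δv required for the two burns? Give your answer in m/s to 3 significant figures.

Δv = 3430 m/s

Semi-major axis of the transfer orbit: a_t = (8710 + 57400)/2 = 33055 km.
At r₁ the circular-orbit speed is v₁ = √(μ/r₁) = 6.7649 km/s.
On the transfer ellipse at r₁, v² = μ(2/r − 1/a) gives v_p = √[μ(2/r₁ − 1/a_t)] = 8.9145 km/s.
First burn Δv₁ = |v_p − v₁| = 2.150 km/s.
Circular speed at r₂: v₂ = √(μ/r₂) = 2.635 km/s.
Transfer-orbit speed at r₂: v_a = √[μ(2/r₂ − 1/a_t)] = 1.353 km/s.
Second burn Δv₂ = |v₂ − v_a| = 1.282 km/s.
Δv = Δv₁ + Δv₂ = 2.150 + 1.282 = 3.432 km/s.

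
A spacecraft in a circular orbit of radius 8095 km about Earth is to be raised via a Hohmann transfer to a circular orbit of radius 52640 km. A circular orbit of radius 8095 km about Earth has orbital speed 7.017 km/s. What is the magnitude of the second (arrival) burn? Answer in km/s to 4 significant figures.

From the circular-orbit relation v² = μ/r at r = 8095 km: μ = v²r = (7.017)² × 8095 = 3.98584×10^5 km³/s².
The Hohmann ellipse has a_t = (r₁ + r₂)/2 = 30367.5 km.
Circular speed at r = 52640 km: v_c = √(μ/r) = 2.752 km/s.
Vis-viva on the transfer ellipse at r = 52640 km gives v_t = √[μ(2/r − 1/a_t)] = 1.421 km/s.
Δv₂ = |v_t − v_c| = |1.421 − 2.752| = 1.331 km/s.

Δv₂ = 1.331 km/s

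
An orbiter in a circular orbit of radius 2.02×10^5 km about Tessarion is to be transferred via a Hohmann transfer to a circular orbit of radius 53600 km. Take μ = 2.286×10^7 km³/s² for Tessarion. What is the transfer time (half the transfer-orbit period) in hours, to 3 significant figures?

t = 8.34 hours

Transfer-ellipse semi-major axis a_t = (r₁ + r₂)/2 = (2.020×10^5 + 53600)/2 = 1.278×10^5 km.
Half the transfer-orbit period gives t = π√(a_t³/μ) = 30020 s.
Converting: 30020 s ÷ 3600 s/hour = 8.34 hours.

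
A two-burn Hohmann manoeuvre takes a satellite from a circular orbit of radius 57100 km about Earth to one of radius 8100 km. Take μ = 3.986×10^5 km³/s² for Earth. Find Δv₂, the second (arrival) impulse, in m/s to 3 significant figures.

Transfer-ellipse semi-major axis a_t = (r₁ + r₂)/2 = (57100 + 8100)/2 = 32600 km.
On the circular orbit at r = 8100 km, v_c = √(μ/r) = 7.015 km/s.
Vis-viva on the transfer ellipse at r = 8100 km gives v_t = √[μ(2/r − 1/a_t)] = 9.284 km/s.
Δv₂ = |v_t − v_c| = |9.284 − 7.015| = 2.269 km/s.

Δv₂ = 2270 m/s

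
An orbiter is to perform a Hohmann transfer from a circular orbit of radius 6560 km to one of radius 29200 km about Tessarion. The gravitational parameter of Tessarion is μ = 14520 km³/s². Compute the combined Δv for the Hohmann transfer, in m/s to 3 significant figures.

Δv = 692 m/s

Semi-major axis of the transfer orbit: a_t = (6560 + 29200)/2 = 17880 km.
At r₁ the circular-orbit speed is v₁ = √(μ/r₁) = 1.48775 km/s.
Transfer-orbit speed at r₁ (vis-viva): v_p = √[μ(2/r₁ − 1/a_t)] = 1.90125 km/s.
First burn Δv₁ = |v_p − v₁| = 0.4135 km/s.
At r₂, v₂ = √(μ/r₂) = 0.70517 km/s.
Transfer-orbit speed at r₂: v_a = √[μ(2/r₂ − 1/a_t)] = 0.42713 km/s.
Second burn Δv₂ = |v₂ − v_a| = 0.2780 km/s.
Total Δv = Δv₁ + Δv₂ = 0.6915 km/s.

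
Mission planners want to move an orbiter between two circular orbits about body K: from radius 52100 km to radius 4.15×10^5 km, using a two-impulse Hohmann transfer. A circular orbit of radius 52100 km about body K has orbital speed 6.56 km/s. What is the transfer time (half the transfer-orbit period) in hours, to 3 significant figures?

From the circular-orbit relation v² = μ/r at r = 52100 km: μ = v²r = (6.56)² × 52100 = 2.24205×10^6 km³/s².
Transfer-ellipse semi-major axis a_t = (r₁ + r₂)/2 = (52100 + 4.150×10^5)/2 = 2.3355×10^5 km.
By Kepler's third law the transfer-orbit period is T = 2π√(a_t³/μ), so t = T/2 = 2.368×10^5 s.
Converting: 2.368×10^5 s ÷ 3600 s/hour = 65.8 hours.

t = 65.8 hours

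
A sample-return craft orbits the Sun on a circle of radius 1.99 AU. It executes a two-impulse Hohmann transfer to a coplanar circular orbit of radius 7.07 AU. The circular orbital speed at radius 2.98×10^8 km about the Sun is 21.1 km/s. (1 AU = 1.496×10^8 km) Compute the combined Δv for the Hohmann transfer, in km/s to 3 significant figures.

From the circular-orbit relation v² = μ/r at r = 2.98×10^8 km: μ = v²r = (21.1)² × 2.98×10^8 = 1.32673×10^11 km³/s².
In km: r₁ = 1.99 × 1.496×10^8 = 2.97704×10^8 km; r₂ = 7.07 × 1.496×10^8 = 1.057672×10^9 km.
Semi-major axis of the transfer orbit: a_t = (2.97704×10^8 + 1.057672×10^9)/2 = 6.77688×10^8 km.
At r₁ the circular-orbit speed is v₁ = √(μ/r₁) = 21.11049 km/s.
On the transfer ellipse at r₁, vis-viva gives v_p = √[μ(2/r₁ − 1/a_t)] = 26.37296 km/s.
First burn Δv₁ = |v_p − v₁| = 5.262 km/s.
At r₂, v₂ = √(μ/r₂) = 11.20 km/s.
Transfer-orbit speed at r₂: v_a = √[μ(2/r₂ − 1/a_t)] = 7.423 km/s.
Second burn Δv₂ = |v₂ − v_a| = 3.777 km/s.
Total Δv = Δv₁ + Δv₂ = 9.039 km/s.

Δv = 9.04 km/s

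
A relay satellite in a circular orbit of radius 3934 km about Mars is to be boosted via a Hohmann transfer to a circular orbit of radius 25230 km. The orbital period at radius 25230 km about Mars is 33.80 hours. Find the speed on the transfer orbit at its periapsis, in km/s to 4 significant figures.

v = 4.340 km/s

From Kepler's third law T² = 4π²r³/μ at r = 25230 km, T = 33.80 hours = 33.80 × 3600 s = 1.2168×10^5 s: μ = 4π²r³/T² = 42822.6 km³/s².
Semi-major axis of the transfer orbit: a_t = (3934 + 25230)/2 = 14582 km.
At periapsis, r = 3934 km.
From the vis-viva equation, v = √[μ(2/r − 1/a_t)] = 4.340 km/s.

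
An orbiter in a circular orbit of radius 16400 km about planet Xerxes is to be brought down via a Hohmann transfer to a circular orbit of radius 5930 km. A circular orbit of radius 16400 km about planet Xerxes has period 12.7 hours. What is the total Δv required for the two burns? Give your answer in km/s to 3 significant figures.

From Kepler's third law T² = 4π²r³/μ at r = 16400 km, T = 12.7 hours = 12.7 × 3600 s = 45720 s: μ = 4π²r³/T² = 83306.5 km³/s².
Transfer-ellipse semi-major axis a_t = (r₁ + r₂)/2 = (16400 + 5930)/2 = 11165 km.
At r₁ the circular-orbit speed is v₁ = √(μ/r₁) = 2.2538 km/s.
On the transfer ellipse at r₁, vis-viva gives v_a = √[μ(2/r₁ − 1/a_t)] = 1.6425 km/s.
First burn Δv₁ = |v_a − v₁| = 0.6113 km/s.
Circular speed at r₂: v₂ = √(μ/r₂) = 3.7481 km/s.
Transfer-orbit speed at r₂: v_p = √[μ(2/r₂ − 1/a_t)] = 4.5426 km/s.
Second burn Δv₂ = |v₂ − v_p| = 0.7945 km/s.
Δv = Δv₁ + Δv₂ = 0.6113 + 0.7945 = 1.406 km/s.

Δv = 1.41 km/s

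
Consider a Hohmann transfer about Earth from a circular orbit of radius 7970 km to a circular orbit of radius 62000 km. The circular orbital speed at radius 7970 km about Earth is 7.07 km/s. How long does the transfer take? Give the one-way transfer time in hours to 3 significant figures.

t = 9.05 hours

From the circular-orbit relation v² = μ/r at r = 7970 km: μ = v²r = (7.07)² × 7970 = 3.98380×10^5 km³/s².
Transfer-ellipse semi-major axis a_t = (r₁ + r₂)/2 = (7970 + 62000)/2 = 34985 km.
Half the transfer-orbit period gives t = π√(a_t³/μ) = 32570 s.
Converting: 32570 s ÷ 3600 s/hour = 9.05 hours.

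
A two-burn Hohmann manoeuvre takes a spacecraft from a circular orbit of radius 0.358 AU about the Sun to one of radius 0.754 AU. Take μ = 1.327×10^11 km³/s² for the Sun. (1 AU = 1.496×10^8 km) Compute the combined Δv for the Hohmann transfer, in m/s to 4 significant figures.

In km: r₁ = 0.358 × 1.496×10^8 = 5.35568×10^7 km; r₂ = 0.754 × 1.496×10^8 = 1.127984×10^8 km.
Transfer-ellipse semi-major axis a_t = (r₁ + r₂)/2 = (5.35568×10^7 + 1.127984×10^8)/2 = 8.31776×10^7 km.
At r₁ the circular-orbit speed is v₁ = √(μ/r₁) = 49.777 km/s.
On the transfer ellipse at r₁, v² = μ(2/r − 1/a) gives v_p = √[μ(2/r₁ − 1/a_t)] = 57.966 km/s.
First burn Δv₁ = |v_p − v₁| = 8.189 km/s.
Circular speed at r₂: v₂ = √(μ/r₂) = 34.2992 km/s.
Transfer-orbit speed at r₂: v_a = √[μ(2/r₂ − 1/a_t)] = 27.5225 km/s.
Second burn Δv₂ = |v₂ − v_a| = 6.777 km/s.
Total Δv = Δv₁ + Δv₂ = 14.97 km/s.

Δv = 14970 m/s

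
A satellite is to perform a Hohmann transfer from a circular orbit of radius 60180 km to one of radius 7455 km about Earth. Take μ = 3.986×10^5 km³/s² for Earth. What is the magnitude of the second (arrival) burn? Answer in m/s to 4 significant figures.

Δv₂ = 2442 m/s

Semi-major axis of the transfer orbit: a_t = (60180 + 7455)/2 = 33817.5 km.
Circular speed at r = 7455 km: v_c = √(μ/r) = 7.312 km/s.
Transfer-orbit speed at the same r (vis-viva, a = a_t): v_t = √[μ(2/r − 1/a_t)] = 9.754 km/s.
Δv₂ = |v_t − v_c| = |9.754 − 7.312| = 2.442 km/s.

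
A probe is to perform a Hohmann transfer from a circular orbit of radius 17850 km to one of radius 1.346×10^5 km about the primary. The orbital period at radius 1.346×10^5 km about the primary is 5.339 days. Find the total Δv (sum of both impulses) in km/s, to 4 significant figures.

Δv = 2.602 km/s

From Kepler's third law T² = 4π²r³/μ at r = 1.346×10^5 km, T = 5.339 days = 5.339 × 86400 s = 4.612896×10^5 s: μ = 4π²r³/T² = 4.52426×10^5 km³/s².
Transfer-ellipse semi-major axis a_t = (r₁ + r₂)/2 = (17850 + 1.346×10^5)/2 = 76225 km.
Circular speed at r₁: v₁ = √(μ/r₁) = √(4.52426×10^5/17850) = 5.034 km/s.
Transfer-orbit speed at r₁ (vis-viva equation): v_p = √[μ(2/r₁ − 1/a_t)] = 6.690 km/s.
First burn Δv₁ = |v_p − v₁| = 1.656 km/s.
Circular speed at r₂: v₂ = √(μ/r₂) = 1.8334 km/s.
Transfer-orbit speed at r₂: v_a = √[μ(2/r₂ − 1/a_t)] = 0.88720 km/s.
Second burn Δv₂ = |v₂ − v_a| = 0.9462 km/s.
Δv = Δv₁ + Δv₂ = 1.656 + 0.9462 = 2.602 km/s.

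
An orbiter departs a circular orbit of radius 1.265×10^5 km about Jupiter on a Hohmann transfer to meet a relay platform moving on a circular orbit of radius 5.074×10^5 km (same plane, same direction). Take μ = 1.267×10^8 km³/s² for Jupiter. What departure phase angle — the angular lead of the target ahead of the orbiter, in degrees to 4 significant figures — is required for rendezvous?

Transfer-ellipse semi-major axis a_t = (r₁ + r₂)/2 = (1.265×10^5 + 5.074×10^5)/2 = 3.1695×10^5 km.
Transfer time t = π√(a_t³/μ) = 49800 s.
The target's mean motion on its circular orbit is ω₂ = √(μ/r₂³) = 3.114×10^-5 rad/s.
Angle swept by the target during transfer: ω₂·t = 1.551 rad = 88.87°.
The orbiter traverses 180° on the transfer ellipse, so the target must lead by 180° − 88.87° = 91.13°.

φ = 91.13°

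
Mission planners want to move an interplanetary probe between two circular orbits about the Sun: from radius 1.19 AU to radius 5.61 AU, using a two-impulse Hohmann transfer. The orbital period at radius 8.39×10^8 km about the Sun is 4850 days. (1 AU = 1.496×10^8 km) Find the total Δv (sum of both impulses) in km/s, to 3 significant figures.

Δv = 12.9 km/s

From Kepler's third law T² = 4π²r³/μ at r = 8.39×10^8 km, T = 4850 days = 4850 × 86400 s = 4.1904×10^8 s: μ = 4π²r³/T² = 1.32781×10^11 km³/s².
In km: r₁ = 1.19 × 1.496×10^8 = 1.78024×10^8 km; r₂ = 5.61 × 1.496×10^8 = 8.39256×10^8 km.
Semi-major axis of the transfer orbit: a_t = (1.78024×10^8 + 8.39256×10^8)/2 = 5.0864×10^8 km.
Circular speed at r₁: v₁ = √(μ/r₁) = √(1.32781×10^11/1.78024×10^8) = 27.31 km/s.
Transfer-orbit speed at r₁ (v² = μ(2/r − 1/a)): v_p = √[μ(2/r₁ − 1/a_t)] = 35.08 km/s.
First burn Δv₁ = |v_p − v₁| = 7.770 km/s.
Circular speed at r₂: v₂ = √(μ/r₂) = 12.578 km/s.
Transfer-orbit speed at r₂: v_a = √[μ(2/r₂ − 1/a_t)] = 7.4414 km/s.
Second burn Δv₂ = |v₂ − v_a| = 5.137 km/s.
Δv = Δv₁ + Δv₂ = 7.770 + 5.137 = 12.91 km/s.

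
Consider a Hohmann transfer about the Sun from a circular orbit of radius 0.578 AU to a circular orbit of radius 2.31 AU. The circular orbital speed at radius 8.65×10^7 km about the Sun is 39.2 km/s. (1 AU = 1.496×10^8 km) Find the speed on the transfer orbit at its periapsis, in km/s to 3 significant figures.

From the circular-orbit relation v² = μ/r at r = 8.65×10^7 km: μ = v²r = (39.2)² × 8.65×10^7 = 1.32919×10^11 km³/s².
In km: r₁ = 0.578 × 1.496×10^8 = 8.64688×10^7 km; r₂ = 2.31 × 1.496×10^8 = 3.45576×10^8 km.
Transfer-ellipse semi-major axis a_t = (r₁ + r₂)/2 = (8.64688×10^7 + 3.45576×10^8)/2 = 2.160224×10^8 km.
The periapsis of the transfer ellipse is at r = 8.64688×10^7 km.
From the vis-viva equation, v = √[μ(2/r − 1/a_t)] = 49.59 km/s.

v = 49.6 km/s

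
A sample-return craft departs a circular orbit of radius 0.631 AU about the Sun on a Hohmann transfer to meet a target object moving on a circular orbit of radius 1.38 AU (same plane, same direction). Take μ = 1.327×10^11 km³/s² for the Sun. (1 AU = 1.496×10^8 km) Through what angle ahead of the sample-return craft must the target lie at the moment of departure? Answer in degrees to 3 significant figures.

φ = 68.0°

In km: r₁ = 0.631 × 1.496×10^8 = 9.43976×10^7 km; r₂ = 1.38 × 1.496×10^8 = 2.06448×10^8 km.
Transfer-ellipse semi-major axis a_t = (r₁ + r₂)/2 = (9.43976×10^7 + 2.06448×10^8)/2 = 1.504228×10^8 km.
The half-period of the transfer ellipse is t = π√(a_t³/μ) = 1.591×10^7 s.
The target's mean motion on its circular orbit is ω₂ = √(μ/r₂³) = 1.228×10^-7 rad/s.
Angle swept by the target during transfer: ω₂·t = 1.954 rad = 112.0°.
The sample-return craft traverses 180° on the transfer ellipse, so the target must lead by 180° − 112.0° = 68.0°.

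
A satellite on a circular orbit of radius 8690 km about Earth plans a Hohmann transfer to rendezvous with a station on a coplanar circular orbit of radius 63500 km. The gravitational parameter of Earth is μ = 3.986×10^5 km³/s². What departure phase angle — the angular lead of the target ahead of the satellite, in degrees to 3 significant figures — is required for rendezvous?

φ = 103°

Transfer-ellipse semi-major axis a_t = (r₁ + r₂)/2 = (8690 + 63500)/2 = 36095 km.
The half-period of the transfer ellipse is t = π√(a_t³/μ) = 34120 s.
The target's mean motion on its circular orbit is ω₂ = √(μ/r₂³) = 3.946×10^-5 rad/s.
Angle swept by the target during transfer: ω₂·t = 1.3464 rad = 77.14°.
The satellite traverses 180° on the transfer ellipse, so the target must lead by 180° − 77.14° = 103°.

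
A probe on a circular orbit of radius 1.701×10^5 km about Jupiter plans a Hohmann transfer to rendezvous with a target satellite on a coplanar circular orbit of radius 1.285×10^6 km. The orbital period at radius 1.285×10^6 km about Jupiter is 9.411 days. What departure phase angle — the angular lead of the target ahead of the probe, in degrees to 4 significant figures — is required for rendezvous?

φ = 103.3°

From Kepler's third law T² = 4π²r³/μ at r = 1.285×10^6 km, T = 9.411 days = 9.411 × 86400 s = 8.131104×10^5 s: μ = 4π²r³/T² = 1.26698×10^8 km³/s².
The Hohmann ellipse has a_t = (r₁ + r₂)/2 = 7.2755×10^5 km.
The half-period of the transfer ellipse is t = π√(a_t³/μ) = 1.73204×10^5 s.
Target angular speed ω₂ = √(μ/r₂³) = 7.72735×10^-6 rad/s.
Angle swept by the target during transfer: ω₂·t = 1.33841 rad = 76.69°.
The probe traverses 180° on the transfer ellipse, so the target must lead by 180° − 76.69° = 103.3°.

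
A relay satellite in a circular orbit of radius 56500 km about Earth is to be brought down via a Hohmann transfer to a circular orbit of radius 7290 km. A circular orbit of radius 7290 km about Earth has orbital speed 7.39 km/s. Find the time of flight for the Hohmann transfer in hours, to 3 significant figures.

t = 7.88 hours

From the circular-orbit relation v² = μ/r at r = 7290 km: μ = v²r = (7.39)² × 7290 = 3.98122×10^5 km³/s².
Transfer-ellipse semi-major axis a_t = (r₁ + r₂)/2 = (56500 + 7290)/2 = 31895 km.
Half the transfer-orbit period gives t = π√(a_t³/μ) = 28360 s.
Converting: 28360 s ÷ 3600 s/hour = 7.88 hours.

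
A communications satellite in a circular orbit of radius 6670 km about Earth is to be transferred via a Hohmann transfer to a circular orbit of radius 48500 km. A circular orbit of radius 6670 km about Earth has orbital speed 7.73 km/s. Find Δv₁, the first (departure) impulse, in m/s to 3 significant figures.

From the circular-orbit relation v² = μ/r at r = 6670 km: μ = v²r = (7.73)² × 6670 = 3.98552×10^5 km³/s².
Semi-major axis of the transfer orbit: a_t = (6670 + 48500)/2 = 27585 km.
Circular speed at r = 6670 km: v_c = √(μ/r) = 7.730 km/s.
Vis-viva on the transfer ellipse at r = 6670 km gives v_t = √[μ(2/r − 1/a_t)] = 10.25 km/s.
Δv₁ = |v_t − v_c| = |10.25 − 7.730| = 2.520 km/s.

Δv₁ = 2520 m/s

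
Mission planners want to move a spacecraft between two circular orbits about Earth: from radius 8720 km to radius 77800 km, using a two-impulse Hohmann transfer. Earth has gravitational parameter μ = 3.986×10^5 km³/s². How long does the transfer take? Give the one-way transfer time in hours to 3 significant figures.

Semi-major axis of the transfer orbit: a_t = (8720 + 77800)/2 = 43260 km.
By Kepler's third law the transfer-orbit period is T = 2π√(a_t³/μ), so t = T/2 = 44770 s.
Converting: 44770 s ÷ 3600 s/hour = 12.4 hours.

t = 12.4 hours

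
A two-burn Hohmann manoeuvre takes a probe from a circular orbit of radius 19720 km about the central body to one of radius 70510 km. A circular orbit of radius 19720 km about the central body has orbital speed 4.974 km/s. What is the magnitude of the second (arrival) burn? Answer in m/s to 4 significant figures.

From the circular-orbit relation v² = μ/r at r = 19720 km: μ = v²r = (4.974)² × 19720 = 4.87886×10^5 km³/s².
The Hohmann ellipse has a_t = (r₁ + r₂)/2 = 45115 km.
On the circular orbit at r = 70510 km, v_c = √(μ/r) = 2.6305 km/s.
Transfer-orbit speed at the same r (vis-viva, a = a_t): v_t = √[μ(2/r − 1/a_t)] = 1.7391 km/s.
Δv₂ = |v_t − v_c| = |1.7391 − 2.6305| = 0.8914 km/s.

Δv₂ = 891.4 m/s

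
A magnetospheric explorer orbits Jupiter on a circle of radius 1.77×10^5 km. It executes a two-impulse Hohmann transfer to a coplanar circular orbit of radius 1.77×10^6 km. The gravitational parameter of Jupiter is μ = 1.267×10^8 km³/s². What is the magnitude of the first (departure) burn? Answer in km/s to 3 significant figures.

Semi-major axis of the transfer orbit: a_t = (1.770×10^5 + 1.770×10^6)/2 = 9.735×10^5 km.
On the circular orbit at r = 1.770×10^5 km, v_c = √(μ/r) = 26.755 km/s.
Vis-viva on the transfer ellipse at r = 1.770×10^5 km gives v_t = √[μ(2/r − 1/a_t)] = 36.076 km/s.
Δv₁ = |v_t − v_c| = |36.076 − 26.755| = 9.321 km/s.

Δv₁ = 9.32 km/s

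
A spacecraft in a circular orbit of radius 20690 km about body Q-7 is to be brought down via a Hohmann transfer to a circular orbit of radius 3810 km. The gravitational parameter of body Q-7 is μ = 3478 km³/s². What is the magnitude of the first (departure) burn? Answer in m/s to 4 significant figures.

Semi-major axis of the transfer orbit: a_t = (20690 + 3810)/2 = 12250 km.
Circular speed at r = 20690 km: v_c = √(μ/r) = 0.4100 km/s.
Transfer-orbit speed at the same r (vis-viva, a = a_t): v_t = √[μ(2/r − 1/a_t)] = 0.2287 km/s.
Δv₁ = |v_t − v_c| = |0.2287 − 0.4100| = 0.1813 km/s.

Δv₁ = 181.3 m/s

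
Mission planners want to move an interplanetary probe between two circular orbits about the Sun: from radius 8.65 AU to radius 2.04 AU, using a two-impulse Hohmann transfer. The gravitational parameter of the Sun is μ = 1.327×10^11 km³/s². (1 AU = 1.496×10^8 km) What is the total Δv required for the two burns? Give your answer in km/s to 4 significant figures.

Δv = 9.545 km/s

In km: r₁ = 8.65 × 1.496×10^8 = 1.29404×10^9 km; r₂ = 2.04 × 1.496×10^8 = 3.05184×10^8 km.
Transfer-ellipse semi-major axis a_t = (r₁ + r₂)/2 = (1.29404×10^9 + 3.05184×10^8)/2 = 7.99612×10^8 km.
At r₁ the circular-orbit speed is v₁ = √(μ/r₁) = 10.12655 km/s.
On the transfer ellipse at r₁, vis-viva equation gives v_a = √[μ(2/r₁ − 1/a_t)] = 6.256088 km/s.
First burn Δv₁ = |v_a − v₁| = 3.870 km/s.
Circular speed at r₂: v₂ = √(μ/r₂) = 20.852 km/s.
Transfer-orbit speed at r₂: v_p = √[μ(2/r₂ − 1/a_t)] = 26.527 km/s.
Second burn Δv₂ = |v₂ − v_p| = 5.675 km/s.
Δv = Δv₁ + Δv₂ = 3.870 + 5.675 = 9.545 km/s.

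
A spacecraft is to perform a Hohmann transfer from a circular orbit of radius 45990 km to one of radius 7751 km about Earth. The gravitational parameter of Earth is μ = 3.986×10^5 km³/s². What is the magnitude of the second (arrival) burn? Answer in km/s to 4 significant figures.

The Hohmann ellipse has a_t = (r₁ + r₂)/2 = 26870.5 km.
On the circular orbit at r = 7751 km, v_c = √(μ/r) = 7.171 km/s.
Transfer-orbit speed at the same r (vis-viva, a = a_t): v_t = √[μ(2/r − 1/a_t)] = 9.382 km/s.
Δv₂ = |v_t − v_c| = |9.382 − 7.171| = 2.211 km/s.

Δv₂ = 2.211 km/s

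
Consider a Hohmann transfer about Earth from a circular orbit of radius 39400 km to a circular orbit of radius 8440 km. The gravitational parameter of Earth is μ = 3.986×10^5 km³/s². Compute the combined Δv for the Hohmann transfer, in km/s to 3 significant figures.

The Hohmann ellipse has a_t = (r₁ + r₂)/2 = 23920 km.
At r₁ the circular-orbit speed is v₁ = √(μ/r₁) = 3.1807 km/s.
Transfer-orbit speed at r₁ (vis-viva): v_a = √[μ(2/r₁ − 1/a_t)] = 1.8893 km/s.
First burn Δv₁ = |v_a − v₁| = 1.291 km/s.
Circular speed at r₂: v₂ = √(μ/r₂) = 6.872 km/s.
Transfer-orbit speed at r₂: v_p = √[μ(2/r₂ − 1/a_t)] = 8.820 km/s.
Second burn Δv₂ = |v₂ − v_p| = 1.948 km/s.
Total Δv = Δv₁ + Δv₂ = 3.239 km/s.

Δv = 3.24 km/s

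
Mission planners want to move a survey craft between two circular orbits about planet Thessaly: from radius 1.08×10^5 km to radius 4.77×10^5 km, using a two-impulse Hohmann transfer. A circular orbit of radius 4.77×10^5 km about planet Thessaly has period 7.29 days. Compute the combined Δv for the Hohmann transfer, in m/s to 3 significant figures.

From Kepler's third law T² = 4π²r³/μ at r = 4.77×10^5 km, T = 7.29 days = 7.29 × 86400 s = 6.29856×10^5 s: μ = 4π²r³/T² = 1.08002×10^7 km³/s².
Transfer-ellipse semi-major axis a_t = (r₁ + r₂)/2 = (1.080×10^5 + 4.770×10^5)/2 = 2.925×10^5 km.
At r₁ the circular-orbit speed is v₁ = √(μ/r₁) = 10.00 km/s.
On the transfer ellipse at r₁, vis-viva gives v_p = √[μ(2/r₁ − 1/a_t)] = 12.77 km/s.
First burn Δv₁ = |v_p − v₁| = 2.770 km/s.
Circular speed at r₂: v₂ = √(μ/r₂) = 4.758 km/s.
Transfer-orbit speed at r₂: v_a = √[μ(2/r₂ − 1/a_t)] = 2.891 km/s.
Second burn Δv₂ = |v₂ − v_a| = 1.867 km/s.
Δv = Δv₁ + Δv₂ = 2.770 + 1.867 = 4.637 km/s.

Δv = 4640 m/s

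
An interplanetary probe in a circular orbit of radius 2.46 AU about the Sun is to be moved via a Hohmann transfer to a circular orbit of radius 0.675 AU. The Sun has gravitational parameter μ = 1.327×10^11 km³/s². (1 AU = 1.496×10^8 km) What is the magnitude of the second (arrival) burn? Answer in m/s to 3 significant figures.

In km: r₁ = 2.46 × 1.496×10^8 = 3.68016×10^8 km; r₂ = 0.675 × 1.496×10^8 = 1.0098×10^8 km.
The Hohmann ellipse has a_t = (r₁ + r₂)/2 = 2.34498×10^8 km.
Circular speed at r = 1.0098×10^8 km: v_c = √(μ/r) = 36.251 km/s.
Transfer-orbit speed at the same r (vis-viva, a = a_t): v_t = √[μ(2/r − 1/a_t)] = 45.413 km/s.
Δv₂ = |v_t − v_c| = |45.413 − 36.251| = 9.162 km/s.

Δv₂ = 9160 m/s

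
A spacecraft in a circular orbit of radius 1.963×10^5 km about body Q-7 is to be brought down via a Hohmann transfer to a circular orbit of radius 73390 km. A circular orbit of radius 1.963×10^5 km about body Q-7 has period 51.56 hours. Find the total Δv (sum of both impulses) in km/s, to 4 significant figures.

Δv = 3.987 km/s

From Kepler's third law T² = 4π²r³/μ at r = 1.963×10^5 km, T = 51.56 hours = 51.56 × 3600 s = 1.85616×10^5 s: μ = 4π²r³/T² = 8.66742×10^6 km³/s².
Semi-major axis of the transfer orbit: a_t = (1.963×10^5 + 73390)/2 = 1.34845×10^5 km.
Circular speed at r₁: v₁ = √(μ/r₁) = √(8.66742×10^6/1.963×10^5) = 6.6448 km/s.
Transfer-orbit speed at r₁ (vis-viva): v_a = √[μ(2/r₁ − 1/a_t)] = 4.9021 km/s.
First burn Δv₁ = |v_a − v₁| = 1.7427 km/s.
At r₂, v₂ = √(μ/r₂) = 10.8674 km/s.
Transfer-orbit speed at r₂: v_p = √[μ(2/r₂ − 1/a_t)] = 13.1120 km/s.
Second burn Δv₂ = |v₂ − v_p| = 2.2446 km/s.
Δv = Δv₁ + Δv₂ = 1.7427 + 2.2446 = 3.987 km/s.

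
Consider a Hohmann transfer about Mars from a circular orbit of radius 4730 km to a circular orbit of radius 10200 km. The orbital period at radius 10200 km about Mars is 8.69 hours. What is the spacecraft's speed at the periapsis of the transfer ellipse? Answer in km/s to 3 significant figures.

From Kepler's third law T² = 4π²r³/μ at r = 10200 km, T = 8.69 hours = 8.69 × 3600 s = 31284 s: μ = 4π²r³/T² = 42807.1 km³/s².
Semi-major axis of the transfer orbit: a_t = (4730 + 10200)/2 = 7465 km.
The periapsis of the transfer ellipse is at r = 4730 km.
From the vis-viva equation, v = √[μ(2/r − 1/a_t)] = 3.517 km/s.

v = 3.52 km/s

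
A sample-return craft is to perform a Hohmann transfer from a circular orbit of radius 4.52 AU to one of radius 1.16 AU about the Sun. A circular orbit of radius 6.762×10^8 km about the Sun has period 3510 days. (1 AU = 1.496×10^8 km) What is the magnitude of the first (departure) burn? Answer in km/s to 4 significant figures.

From Kepler's third law T² = 4π²r³/μ at r = 6.762×10^8 km, T = 3510 days = 3510 × 86400 s = 3.03264×10^8 s: μ = 4π²r³/T² = 1.32722×10^11 km³/s².
In km: r₁ = 4.52 × 1.496×10^8 = 6.76192×10^8 km; r₂ = 1.16 × 1.496×10^8 = 1.73536×10^8 km.
Semi-major axis of the transfer orbit: a_t = (6.76192×10^8 + 1.73536×10^8)/2 = 4.24864×10^8 km.
Circular speed at r = 6.76192×10^8 km: v_c = √(μ/r) = 14.01 km/s.
Transfer-orbit speed at the same r (vis-viva, a = a_t): v_t = √[μ(2/r − 1/a_t)] = 8.954 km/s.
Δv₁ = |v_t − v_c| = |8.954 − 14.01| = 5.056 km/s.

Δv₁ = 5.056 km/s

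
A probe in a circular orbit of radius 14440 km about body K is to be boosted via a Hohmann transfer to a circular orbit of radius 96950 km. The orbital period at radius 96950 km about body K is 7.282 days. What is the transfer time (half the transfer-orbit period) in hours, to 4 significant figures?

From Kepler's third law T² = 4π²r³/μ at r = 96950 km, T = 7.282 days = 7.282 × 86400 s = 6.291648×10^5 s: μ = 4π²r³/T² = 90881.3 km³/s².
Semi-major axis of the transfer orbit: a_t = (14440 + 96950)/2 = 55695 km.
Transfer time t = π√(a_t³/μ) = π√((55695)³ / 90881.3) = 1.3697×10^5 s.
Converting: 1.3697×10^5 s ÷ 3600 s/hour = 38.05 hours.

t = 38.05 hours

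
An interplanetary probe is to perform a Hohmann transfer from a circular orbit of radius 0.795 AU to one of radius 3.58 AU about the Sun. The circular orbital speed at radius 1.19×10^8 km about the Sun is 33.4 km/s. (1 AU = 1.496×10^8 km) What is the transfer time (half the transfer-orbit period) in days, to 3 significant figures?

t = 591 days

From the circular-orbit relation v² = μ/r at r = 1.19×10^8 km: μ = v²r = (33.4)² × 1.19×10^8 = 1.32752×10^11 km³/s².
In km: r₁ = 0.795 × 1.496×10^8 = 1.18932×10^8 km; r₂ = 3.58 × 1.496×10^8 = 5.35568×10^8 km.
The Hohmann ellipse has a_t = (r₁ + r₂)/2 = 3.2725×10^8 km.
Half the transfer-orbit period gives t = π√(a_t³/μ) = 5.104×10^7 s.
Converting: 5.104×10^7 s ÷ 86400 s/day = 591 days.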